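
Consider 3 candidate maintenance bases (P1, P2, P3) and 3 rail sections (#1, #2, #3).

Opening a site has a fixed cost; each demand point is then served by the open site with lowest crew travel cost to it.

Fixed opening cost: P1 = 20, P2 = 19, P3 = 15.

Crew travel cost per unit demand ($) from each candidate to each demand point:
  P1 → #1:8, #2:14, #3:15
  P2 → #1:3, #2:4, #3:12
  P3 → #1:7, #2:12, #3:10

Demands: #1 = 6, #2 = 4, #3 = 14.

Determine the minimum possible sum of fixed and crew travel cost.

208

Open {P2, P3}: assign each demand point to its cheapest open site.
  #1→P2 6×3=18, #2→P2 4×4=16, #3→P3 14×10=140
  crew travel cost 174, fixed 34 → total 208.
Compare {P2}: crew travel cost 202 + fixed 19 = 221.
Compare {P1, P2, P3}: crew travel cost 174 + fixed 54 = 228.
Compare {P1, P2}: crew travel cost 202 + fixed 39 = 241.
All other subsets cost ≥ 221. Minimum total cost: 208.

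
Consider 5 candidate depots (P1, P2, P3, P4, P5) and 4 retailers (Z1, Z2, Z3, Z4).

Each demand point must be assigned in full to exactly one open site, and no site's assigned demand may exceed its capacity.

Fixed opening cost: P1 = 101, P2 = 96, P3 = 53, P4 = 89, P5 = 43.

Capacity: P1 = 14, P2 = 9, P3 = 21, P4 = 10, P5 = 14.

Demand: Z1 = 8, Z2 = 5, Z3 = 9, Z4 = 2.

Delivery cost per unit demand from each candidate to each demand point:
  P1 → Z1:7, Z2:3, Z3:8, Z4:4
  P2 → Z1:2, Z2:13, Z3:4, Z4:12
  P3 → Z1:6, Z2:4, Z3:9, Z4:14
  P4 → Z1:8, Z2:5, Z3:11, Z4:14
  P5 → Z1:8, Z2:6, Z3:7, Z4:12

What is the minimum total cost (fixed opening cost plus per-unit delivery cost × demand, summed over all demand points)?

251

Open {P3, P5}; cheapest assignment that respects the capacities:
  P3 (cap 21, load 13): Z1, Z2 — cost 8×6 + 5×4 = 68
  P5 (cap 14, load 11): Z3, Z4 — cost 9×7 + 2×12 = 87
  Shipping 155, fixed 96 → total 251.
  Any other capacity-feasible assignment to {P3, P5} ships for at least 155.
Compare {P2, P3}: its best feasible assignment gives total 281.
Compare {P1, P5}: its best feasible assignment gives total 301.
Every other set of open sites that can feasibly serve all demand totals ≥ 281 even under its best assignment. Minimum: 251.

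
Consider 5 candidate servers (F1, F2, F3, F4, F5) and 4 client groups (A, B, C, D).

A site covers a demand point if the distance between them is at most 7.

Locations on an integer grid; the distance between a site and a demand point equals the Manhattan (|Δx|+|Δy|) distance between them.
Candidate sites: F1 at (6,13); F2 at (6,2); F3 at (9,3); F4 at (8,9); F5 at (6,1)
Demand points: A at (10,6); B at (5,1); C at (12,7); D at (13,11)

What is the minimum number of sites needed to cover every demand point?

Coverage sets (demand points within 7 of each site):
  F1: {}
  F2: {B}
  F3: {A, B, C}
  F4: {A, C, D}
  F5: {B}
No single site covers all 4 demand points.
But {F2, F4} covers everything, so the minimum is 2.

2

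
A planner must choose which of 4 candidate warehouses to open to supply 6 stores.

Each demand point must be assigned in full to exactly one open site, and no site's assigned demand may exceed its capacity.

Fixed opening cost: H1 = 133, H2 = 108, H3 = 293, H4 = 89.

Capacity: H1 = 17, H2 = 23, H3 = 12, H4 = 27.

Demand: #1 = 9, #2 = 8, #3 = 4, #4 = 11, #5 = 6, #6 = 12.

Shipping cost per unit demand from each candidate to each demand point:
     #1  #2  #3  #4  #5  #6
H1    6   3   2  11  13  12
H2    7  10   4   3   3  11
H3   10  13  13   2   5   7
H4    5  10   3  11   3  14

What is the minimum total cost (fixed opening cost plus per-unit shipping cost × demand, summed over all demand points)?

517

Open {H2, H4}; cheapest assignment that respects the capacities:
  H2 (cap 23, load 23): #4, #6 — cost 11×3 + 12×11 = 165
  H4 (cap 27, load 27): #1, #2, #3, #5 — cost 9×5 + 8×10 + 4×3 + 6×3 = 155
  Shipping 320, fixed 197 → total 517.
  Any other capacity-feasible assignment to {H2, H4} ships for at least 320.
Compare {H1, H2, H4}: its best feasible assignment gives total 590.
Compare {H2, H3, H4}: its best feasible assignment gives total 762.
Every other set of open sites that can feasibly serve all demand totals ≥ 590 even under its best assignment. Minimum: 517.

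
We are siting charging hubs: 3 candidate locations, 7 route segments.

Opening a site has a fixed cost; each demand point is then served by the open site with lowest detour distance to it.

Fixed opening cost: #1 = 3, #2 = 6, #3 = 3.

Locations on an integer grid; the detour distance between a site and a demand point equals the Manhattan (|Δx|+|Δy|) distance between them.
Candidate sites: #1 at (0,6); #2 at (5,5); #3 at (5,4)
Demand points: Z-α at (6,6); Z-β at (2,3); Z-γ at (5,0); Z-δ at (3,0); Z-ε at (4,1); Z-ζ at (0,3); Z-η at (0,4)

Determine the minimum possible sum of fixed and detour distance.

Open {#1, #3}: assign each demand point to its cheapest open site.
  Z-α→#3 3, Z-β→#3 4, Z-γ→#3 4, Z-δ→#3 6, Z-ε→#3 4, Z-ζ→#1 3, Z-η→#1 2
  detour distance 26, fixed 6 → total 32.
Compare {#3}: detour distance 32 + fixed 3 = 35.
Compare {#1, #2, #3}: detour distance 25 + fixed 12 = 37.
Compare {#1, #2}: detour distance 29 + fixed 9 = 38.
All other subsets cost ≥ 35. Minimum total cost: 32.

32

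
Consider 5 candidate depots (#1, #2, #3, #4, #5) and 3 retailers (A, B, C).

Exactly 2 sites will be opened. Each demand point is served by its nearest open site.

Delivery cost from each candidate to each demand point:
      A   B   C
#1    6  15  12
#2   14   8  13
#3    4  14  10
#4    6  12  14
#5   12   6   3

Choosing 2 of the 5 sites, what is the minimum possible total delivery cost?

Open {#3, #5}.
  A→#3 4, B→#5 6, C→#5 3  ⇒ total 13.
Compare {#1, #5}: total 15.
Compare {#4, #5}: total 15.
No size-2 selection does better; minimum is 13.

13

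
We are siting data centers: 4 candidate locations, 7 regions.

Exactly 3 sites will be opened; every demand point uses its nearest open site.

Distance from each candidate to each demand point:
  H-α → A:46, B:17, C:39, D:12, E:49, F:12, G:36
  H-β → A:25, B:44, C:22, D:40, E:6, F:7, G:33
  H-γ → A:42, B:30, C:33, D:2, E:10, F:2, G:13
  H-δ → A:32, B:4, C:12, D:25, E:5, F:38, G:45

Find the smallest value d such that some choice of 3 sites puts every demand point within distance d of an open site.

25

Open {H-α, H-β, H-γ}.
  Farthest demand point is A at distance 25 (to H-β); all others are ≤ 25.
With {H-β, H-γ, H-δ} the worst case is 25.
With {H-α, H-γ, H-δ} the worst case is 32.
No size-3 selection achieves below 25.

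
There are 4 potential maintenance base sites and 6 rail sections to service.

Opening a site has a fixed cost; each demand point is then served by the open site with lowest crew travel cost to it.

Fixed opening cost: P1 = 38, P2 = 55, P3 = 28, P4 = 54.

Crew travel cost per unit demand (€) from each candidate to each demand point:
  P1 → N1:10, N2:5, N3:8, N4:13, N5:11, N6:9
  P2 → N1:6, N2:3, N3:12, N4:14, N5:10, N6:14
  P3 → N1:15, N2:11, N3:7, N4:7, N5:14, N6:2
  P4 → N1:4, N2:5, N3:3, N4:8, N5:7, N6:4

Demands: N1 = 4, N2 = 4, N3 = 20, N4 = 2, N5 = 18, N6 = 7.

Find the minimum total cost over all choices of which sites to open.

320

Open {P4}: assign each demand point to its cheapest open site.
  N1→P4 4×4=16, N2→P4 4×5=20, N3→P4 20×3=60, N4→P4 2×8=16, N5→P4 18×7=126, N6→P4 7×4=28
  crew travel cost 266, fixed 54 → total 320.
Compare {P3, P4}: crew travel cost 250 + fixed 82 = 332.
Compare {P1, P4}: crew travel cost 266 + fixed 92 = 358.
Compare {P2, P4}: crew travel cost 258 + fixed 109 = 367.
All other subsets cost ≥ 332. Minimum total cost: 320.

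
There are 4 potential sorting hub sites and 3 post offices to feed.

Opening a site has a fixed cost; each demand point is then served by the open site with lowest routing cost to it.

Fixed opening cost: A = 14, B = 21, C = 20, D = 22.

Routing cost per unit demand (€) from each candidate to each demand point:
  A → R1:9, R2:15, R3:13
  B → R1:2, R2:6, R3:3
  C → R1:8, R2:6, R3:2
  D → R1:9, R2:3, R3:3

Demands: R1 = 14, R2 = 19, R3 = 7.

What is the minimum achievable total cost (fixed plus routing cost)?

149

Open {B, D}: assign each demand point to its cheapest open site.
  R1→B 14×2=28, R2→D 19×3=57, R3→B 7×3=21
  routing cost 106, fixed 43 → total 149.
Compare {B, C, D}: routing cost 99 + fixed 63 = 162.
Compare {A, B, D}: routing cost 106 + fixed 57 = 163.
Compare {A, B, C, D}: routing cost 99 + fixed 77 = 176.
All other subsets cost ≥ 162. Minimum total cost: 149.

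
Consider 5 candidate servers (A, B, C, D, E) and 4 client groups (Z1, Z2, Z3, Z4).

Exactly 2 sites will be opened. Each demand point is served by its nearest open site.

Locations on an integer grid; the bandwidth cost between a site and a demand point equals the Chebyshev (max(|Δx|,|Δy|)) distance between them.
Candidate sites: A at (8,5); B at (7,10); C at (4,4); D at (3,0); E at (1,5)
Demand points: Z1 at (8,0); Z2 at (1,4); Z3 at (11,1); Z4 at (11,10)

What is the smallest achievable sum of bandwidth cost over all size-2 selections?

Open {A, E}.
  Z1→A 5, Z2→E 1, Z3→A 4, Z4→A 5  ⇒ total 15.
Compare {A, C}: total 16.
Compare {A, D}: total 18.
No size-2 selection does better; minimum is 15.

15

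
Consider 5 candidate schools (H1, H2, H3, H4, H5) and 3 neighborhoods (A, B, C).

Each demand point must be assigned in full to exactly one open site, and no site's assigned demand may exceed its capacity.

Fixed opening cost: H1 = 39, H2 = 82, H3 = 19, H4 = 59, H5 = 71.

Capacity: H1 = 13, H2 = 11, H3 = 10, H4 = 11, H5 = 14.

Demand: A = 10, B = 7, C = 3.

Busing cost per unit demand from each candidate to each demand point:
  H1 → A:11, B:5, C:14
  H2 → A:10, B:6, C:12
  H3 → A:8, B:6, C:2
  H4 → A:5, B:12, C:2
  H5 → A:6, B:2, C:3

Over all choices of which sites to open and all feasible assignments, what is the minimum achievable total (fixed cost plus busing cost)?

Open {H3, H4}; cheapest assignment that respects the capacities:
  H3 (cap 10, load 10): B, C — cost 7×6 + 3×2 = 48
  H4 (cap 11, load 10): A — cost 10×5 = 50
  Shipping 98, fixed 78 → total 176.
  Any other capacity-feasible assignment to {H3, H4} ships for at least 98.
Compare {H3, H5}: its best feasible assignment gives total 193.
Compare {H4, H5}: its best feasible assignment gives total 203.
Every other set of open sites that can feasibly serve all demand totals ≥ 193 even under its best assignment. Minimum: 176.

176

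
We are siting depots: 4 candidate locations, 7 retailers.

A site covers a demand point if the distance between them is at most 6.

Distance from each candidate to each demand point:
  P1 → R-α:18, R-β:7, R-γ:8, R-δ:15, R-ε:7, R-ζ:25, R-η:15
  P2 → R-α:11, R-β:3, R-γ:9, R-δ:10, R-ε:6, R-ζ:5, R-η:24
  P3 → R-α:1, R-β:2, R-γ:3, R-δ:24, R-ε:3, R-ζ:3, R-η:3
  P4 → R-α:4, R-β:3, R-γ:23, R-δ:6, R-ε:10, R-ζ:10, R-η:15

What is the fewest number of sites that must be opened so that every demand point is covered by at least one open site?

Coverage sets (demand points within 6 of each site):
  P1: {}
  P2: {R-β, R-ε, R-ζ}
  P3: {R-α, R-β, R-γ, R-ε, R-ζ, R-η}
  P4: {R-α, R-β, R-δ}
No single site covers all 7 demand points.
But {P3, P4} covers everything, so the minimum is 2.

2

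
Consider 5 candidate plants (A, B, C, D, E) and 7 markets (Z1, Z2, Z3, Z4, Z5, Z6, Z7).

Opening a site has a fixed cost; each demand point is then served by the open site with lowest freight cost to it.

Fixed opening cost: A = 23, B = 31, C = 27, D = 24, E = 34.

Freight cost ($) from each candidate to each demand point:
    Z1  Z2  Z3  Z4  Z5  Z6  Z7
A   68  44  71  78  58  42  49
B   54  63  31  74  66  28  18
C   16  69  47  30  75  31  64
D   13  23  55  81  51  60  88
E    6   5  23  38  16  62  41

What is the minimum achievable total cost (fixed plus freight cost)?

199

Open {B, E}: assign each demand point to its cheapest open site.
  Z1→E 6, Z2→E 5, Z3→E 23, Z4→E 38, Z5→E 16, Z6→B 28, Z7→B 18
  freight cost 134, fixed 65 → total 199.
Compare {C, E}: freight cost 152 + fixed 61 = 213.
Compare {B, C, E}: freight cost 126 + fixed 92 = 218.
Compare {A, B, E}: freight cost 134 + fixed 88 = 222.
All other subsets cost ≥ 213. Minimum total cost: 199.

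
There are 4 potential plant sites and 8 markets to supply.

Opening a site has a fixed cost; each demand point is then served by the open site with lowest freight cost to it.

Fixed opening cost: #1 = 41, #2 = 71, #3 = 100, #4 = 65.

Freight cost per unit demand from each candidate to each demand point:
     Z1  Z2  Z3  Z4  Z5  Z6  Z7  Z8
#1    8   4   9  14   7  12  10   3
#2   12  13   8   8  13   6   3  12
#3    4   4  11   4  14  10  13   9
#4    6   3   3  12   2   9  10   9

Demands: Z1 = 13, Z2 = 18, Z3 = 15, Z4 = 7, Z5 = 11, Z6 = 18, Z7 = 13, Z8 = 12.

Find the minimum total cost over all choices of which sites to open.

615

Open {#1, #2, #4}: assign each demand point to its cheapest open site.
  Z1→#4 13×6=78, Z2→#4 18×3=54, Z3→#4 15×3=45, Z4→#2 7×8=56, Z5→#4 11×2=22, Z6→#2 18×6=108, Z7→#2 13×3=39, Z8→#1 12×3=36
  freight cost 438, fixed 177 → total 615.
Compare {#2, #4}: freight cost 510 + fixed 136 = 646.
Compare {#1, #2, #3, #4}: freight cost 384 + fixed 277 = 661.
Compare {#2, #3, #4}: freight cost 456 + fixed 236 = 692.
All other subsets cost ≥ 646. Minimum total cost: 615.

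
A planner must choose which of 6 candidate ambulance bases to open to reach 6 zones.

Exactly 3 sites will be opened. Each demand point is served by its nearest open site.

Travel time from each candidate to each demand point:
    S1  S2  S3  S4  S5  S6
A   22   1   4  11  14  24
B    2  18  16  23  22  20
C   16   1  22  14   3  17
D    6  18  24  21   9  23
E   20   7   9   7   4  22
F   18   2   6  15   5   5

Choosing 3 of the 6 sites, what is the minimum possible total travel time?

Open {B, E, F}.
  S1→B 2, S2→F 2, S3→F 6, S4→E 7, S5→E 4, S6→F 5  ⇒ total 26.
Compare {A, B, F}: total 28.
Compare {D, E, F}: total 30.
No size-3 selection does better; minimum is 26.

26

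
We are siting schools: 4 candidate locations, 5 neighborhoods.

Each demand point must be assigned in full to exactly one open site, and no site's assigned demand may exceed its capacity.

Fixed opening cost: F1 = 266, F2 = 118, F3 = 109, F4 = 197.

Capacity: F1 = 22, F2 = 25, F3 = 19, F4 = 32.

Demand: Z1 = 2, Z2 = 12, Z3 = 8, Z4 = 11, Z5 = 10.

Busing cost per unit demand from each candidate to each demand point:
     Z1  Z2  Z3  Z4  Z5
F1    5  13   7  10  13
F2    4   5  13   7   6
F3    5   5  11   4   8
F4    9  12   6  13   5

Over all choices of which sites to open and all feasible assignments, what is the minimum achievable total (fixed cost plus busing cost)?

487

Open {F2, F3}; cheapest assignment that respects the capacities:
  F2 (cap 25, load 24): Z1, Z2, Z5 — cost 2×4 + 12×5 + 10×6 = 128
  F3 (cap 19, load 19): Z3, Z4 — cost 8×11 + 11×4 = 132
  Shipping 260, fixed 227 → total 487.
  Any other capacity-feasible assignment to {F2, F3} ships for at least 260.
Compare {F2, F4}: its best feasible assignment gives total 558.
Compare {F3, F4}: its best feasible assignment gives total 602.
Every other set of open sites that can feasibly serve all demand totals ≥ 558 even under its best assignment. Minimum: 487.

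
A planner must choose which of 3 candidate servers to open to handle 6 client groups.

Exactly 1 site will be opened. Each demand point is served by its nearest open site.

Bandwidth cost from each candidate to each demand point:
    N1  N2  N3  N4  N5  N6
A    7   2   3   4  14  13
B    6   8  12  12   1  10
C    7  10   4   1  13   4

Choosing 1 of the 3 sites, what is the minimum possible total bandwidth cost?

39

Open {C}.
  N1→C 7, N2→C 10, N3→C 4, N4→C 1, N5→C 13, N6→C 4  ⇒ total 39.
Compare {A}: total 43.
Compare {B}: total 49.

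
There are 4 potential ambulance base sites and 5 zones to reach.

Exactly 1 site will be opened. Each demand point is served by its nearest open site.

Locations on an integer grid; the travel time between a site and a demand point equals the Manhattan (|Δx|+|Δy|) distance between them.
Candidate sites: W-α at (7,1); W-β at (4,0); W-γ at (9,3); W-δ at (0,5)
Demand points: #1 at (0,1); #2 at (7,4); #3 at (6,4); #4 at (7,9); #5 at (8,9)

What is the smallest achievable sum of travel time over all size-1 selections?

Open {W-α}.
  #1→W-α 7, #2→W-α 3, #3→W-α 4, #4→W-α 8, #5→W-α 9  ⇒ total 31.
Compare {W-γ}: total 33.
Compare {W-δ}: total 42.
No size-1 selection does better; minimum is 31.

31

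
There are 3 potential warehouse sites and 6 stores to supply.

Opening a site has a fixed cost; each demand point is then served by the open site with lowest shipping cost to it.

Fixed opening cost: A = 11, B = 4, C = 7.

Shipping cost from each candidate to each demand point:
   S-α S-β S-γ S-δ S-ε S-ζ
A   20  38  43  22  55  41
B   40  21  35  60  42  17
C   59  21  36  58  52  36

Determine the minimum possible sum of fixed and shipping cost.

172

Open {A, B}: assign each demand point to its cheapest open site.
  S-α→A 20, S-β→B 21, S-γ→B 35, S-δ→A 22, S-ε→B 42, S-ζ→B 17
  shipping cost 157, fixed 15 → total 172.
Compare {A, B, C}: shipping cost 157 + fixed 22 = 179.
Compare {A, C}: shipping cost 187 + fixed 18 = 205.
Compare {B}: shipping cost 215 + fixed 4 = 219.
All other subsets cost ≥ 179. Minimum total cost: 172.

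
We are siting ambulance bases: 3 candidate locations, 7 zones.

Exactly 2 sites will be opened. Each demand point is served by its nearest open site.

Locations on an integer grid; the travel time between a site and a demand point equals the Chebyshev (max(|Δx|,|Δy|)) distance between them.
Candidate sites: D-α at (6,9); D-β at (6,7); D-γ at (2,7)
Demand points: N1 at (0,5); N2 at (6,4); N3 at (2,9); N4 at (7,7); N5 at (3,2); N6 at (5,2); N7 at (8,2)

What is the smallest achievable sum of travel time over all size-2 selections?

23

Open {D-β, D-γ}.
  N1→D-γ 2, N2→D-β 3, N3→D-γ 2, N4→D-β 1, N5→D-β 5, N6→D-β 5, N7→D-β 5  ⇒ total 23.
Compare {D-α, D-γ}: total 26.
Compare {D-α, D-β}: total 29.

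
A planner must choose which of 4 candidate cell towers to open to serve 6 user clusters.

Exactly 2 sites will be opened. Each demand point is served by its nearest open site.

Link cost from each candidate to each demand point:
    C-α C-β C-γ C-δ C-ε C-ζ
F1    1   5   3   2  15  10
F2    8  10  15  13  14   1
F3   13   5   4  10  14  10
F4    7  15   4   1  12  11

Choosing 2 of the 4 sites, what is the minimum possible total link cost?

26

Open {F1, F2}.
  C-α→F1 1, C-β→F1 5, C-γ→F1 3, C-δ→F1 2, C-ε→F2 14, C-ζ→F2 1  ⇒ total 26.
Compare {F1, F4}: total 32.
Compare {F1, F3}: total 35.
No size-2 selection does better; minimum is 26.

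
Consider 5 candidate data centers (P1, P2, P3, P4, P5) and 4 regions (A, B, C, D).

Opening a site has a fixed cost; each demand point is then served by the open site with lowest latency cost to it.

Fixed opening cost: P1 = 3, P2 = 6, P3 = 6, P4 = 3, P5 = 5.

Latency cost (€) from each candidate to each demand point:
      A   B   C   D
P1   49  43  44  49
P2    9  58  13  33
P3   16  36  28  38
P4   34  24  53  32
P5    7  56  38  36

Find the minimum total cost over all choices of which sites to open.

87

Open {P2, P4}: assign each demand point to its cheapest open site.
  A→P2 9, B→P4 24, C→P2 13, D→P4 32
  latency cost 78, fixed 9 → total 87.
Compare {P1, P2, P4}: latency cost 78 + fixed 12 = 90.
Compare {P2, P4, P5}: latency cost 76 + fixed 14 = 90.
Compare {P2, P3, P4}: latency cost 78 + fixed 15 = 93.
All other subsets cost ≥ 90. Minimum total cost: 87.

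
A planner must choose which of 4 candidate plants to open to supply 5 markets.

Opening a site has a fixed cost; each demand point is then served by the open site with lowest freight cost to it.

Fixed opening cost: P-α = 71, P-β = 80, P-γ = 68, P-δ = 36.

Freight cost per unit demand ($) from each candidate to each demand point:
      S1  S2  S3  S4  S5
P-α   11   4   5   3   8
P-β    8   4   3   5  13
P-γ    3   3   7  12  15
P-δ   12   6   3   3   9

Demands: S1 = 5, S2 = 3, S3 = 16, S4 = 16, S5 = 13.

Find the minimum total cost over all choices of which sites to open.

327

Open {P-δ}: assign each demand point to its cheapest open site.
  S1→P-δ 5×12=60, S2→P-δ 3×6=18, S3→P-δ 16×3=48, S4→P-δ 16×3=48, S5→P-δ 13×9=117
  freight cost 291, fixed 36 → total 327.
Compare {P-γ, P-δ}: freight cost 237 + fixed 104 = 341.
Compare {P-α}: freight cost 299 + fixed 71 = 370.
Compare {P-α, P-δ}: freight cost 267 + fixed 107 = 374.
All other subsets cost ≥ 341. Minimum total cost: 327.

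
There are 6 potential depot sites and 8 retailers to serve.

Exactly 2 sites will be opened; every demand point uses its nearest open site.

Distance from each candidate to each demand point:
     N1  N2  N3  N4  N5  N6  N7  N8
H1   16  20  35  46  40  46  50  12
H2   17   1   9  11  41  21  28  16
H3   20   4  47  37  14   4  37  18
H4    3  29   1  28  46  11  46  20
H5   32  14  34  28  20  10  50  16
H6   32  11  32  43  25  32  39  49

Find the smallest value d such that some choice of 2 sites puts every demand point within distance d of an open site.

Open {H2, H3}.
  Farthest demand point is N7 at distance 28 (to H2); all others are ≤ 28.
With {H2, H5} the worst case is 28.
With {H2, H6} the worst case is 28.
No size-2 selection achieves below 28.

28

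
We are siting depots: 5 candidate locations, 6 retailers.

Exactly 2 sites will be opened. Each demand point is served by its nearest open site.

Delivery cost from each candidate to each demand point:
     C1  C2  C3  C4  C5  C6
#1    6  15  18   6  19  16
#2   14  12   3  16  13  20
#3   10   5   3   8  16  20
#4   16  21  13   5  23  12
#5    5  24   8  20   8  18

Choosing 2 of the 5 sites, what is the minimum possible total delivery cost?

Open {#3, #5}.
  C1→#5 5, C2→#3 5, C3→#3 3, C4→#3 8, C5→#5 8, C6→#5 18  ⇒ total 47.
Compare {#3, #4}: total 51.
Compare {#1, #3}: total 52.
No size-2 selection does better; minimum is 47.

47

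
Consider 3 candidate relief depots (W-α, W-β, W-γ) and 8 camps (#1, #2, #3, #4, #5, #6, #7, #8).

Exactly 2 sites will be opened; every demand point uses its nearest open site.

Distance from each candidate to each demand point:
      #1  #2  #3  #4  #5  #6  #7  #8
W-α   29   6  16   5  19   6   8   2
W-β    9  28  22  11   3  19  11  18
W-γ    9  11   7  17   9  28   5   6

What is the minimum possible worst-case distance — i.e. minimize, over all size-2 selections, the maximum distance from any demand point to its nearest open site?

9

Open {W-α, W-γ}.
  Farthest demand point is #1 at distance 9 (to W-γ); all others are ≤ 9.
With {W-α, W-β} the worst case is 16.
With {W-β, W-γ} the worst case is 19.
No size-2 selection achieves below 9.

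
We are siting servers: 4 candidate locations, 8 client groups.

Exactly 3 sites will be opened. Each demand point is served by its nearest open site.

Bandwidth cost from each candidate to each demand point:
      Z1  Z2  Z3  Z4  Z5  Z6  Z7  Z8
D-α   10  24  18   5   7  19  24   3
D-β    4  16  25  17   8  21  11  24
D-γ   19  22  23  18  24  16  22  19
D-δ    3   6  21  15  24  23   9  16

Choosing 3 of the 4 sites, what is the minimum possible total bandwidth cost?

67

Open {D-α, D-γ, D-δ}.
  Z1→D-δ 3, Z2→D-δ 6, Z3→D-α 18, Z4→D-α 5, Z5→D-α 7, Z6→D-γ 16, Z7→D-δ 9, Z8→D-α 3  ⇒ total 67.
Compare {D-α, D-β, D-δ}: total 70.
Compare {D-α, D-β, D-γ}: total 80.
No size-3 selection does better; minimum is 67.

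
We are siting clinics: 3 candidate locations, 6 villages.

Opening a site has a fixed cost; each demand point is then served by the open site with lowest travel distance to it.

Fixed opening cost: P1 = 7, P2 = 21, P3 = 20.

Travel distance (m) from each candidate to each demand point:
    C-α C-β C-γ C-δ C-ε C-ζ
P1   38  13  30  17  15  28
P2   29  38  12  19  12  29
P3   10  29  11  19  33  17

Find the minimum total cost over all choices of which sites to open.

Open {P1, P3}: assign each demand point to its cheapest open site.
  C-α→P3 10, C-β→P1 13, C-γ→P3 11, C-δ→P1 17, C-ε→P1 15, C-ζ→P3 17
  travel distance 83, fixed 27 → total 110.
Compare {P1, P2, P3}: travel distance 80 + fixed 48 = 128.
Compare {P3}: travel distance 119 + fixed 20 = 139.
Compare {P1, P2}: travel distance 111 + fixed 28 = 139.
All other subsets cost ≥ 128. Minimum total cost: 110.

110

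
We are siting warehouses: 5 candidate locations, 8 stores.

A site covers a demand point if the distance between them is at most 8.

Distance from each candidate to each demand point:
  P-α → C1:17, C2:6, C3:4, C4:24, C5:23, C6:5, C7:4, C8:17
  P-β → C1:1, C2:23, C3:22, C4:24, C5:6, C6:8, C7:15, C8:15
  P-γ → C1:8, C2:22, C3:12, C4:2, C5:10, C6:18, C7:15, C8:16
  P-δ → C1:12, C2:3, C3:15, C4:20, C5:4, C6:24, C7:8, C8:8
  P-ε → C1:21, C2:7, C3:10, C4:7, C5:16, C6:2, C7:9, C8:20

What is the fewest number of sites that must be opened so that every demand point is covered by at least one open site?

Coverage sets (demand points within 8 of each site):
  P-α: {C2, C3, C6, C7}
  P-β: {C1, C5, C6}
  P-γ: {C1, C4}
  P-δ: {C2, C5, C7, C8}
  P-ε: {C2, C4, C6}
No 2 sites suffice: every size-2 union leaves at least one demand point uncovered.
But {P-α, P-γ, P-δ} covers everything, so the minimum is 3.

3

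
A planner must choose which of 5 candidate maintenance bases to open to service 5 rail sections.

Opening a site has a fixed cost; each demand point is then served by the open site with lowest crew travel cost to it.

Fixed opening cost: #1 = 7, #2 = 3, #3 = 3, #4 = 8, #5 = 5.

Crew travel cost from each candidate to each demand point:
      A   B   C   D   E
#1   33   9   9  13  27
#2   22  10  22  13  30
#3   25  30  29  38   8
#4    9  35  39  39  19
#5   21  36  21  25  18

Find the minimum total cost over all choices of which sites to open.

Open {#1, #3, #4}: assign each demand point to its cheapest open site.
  A→#4 9, B→#1 9, C→#1 9, D→#1 13, E→#3 8
  crew travel cost 48, fixed 18 → total 66.
Compare {#1, #2, #3, #4}: crew travel cost 48 + fixed 21 = 69.
Compare {#1, #3, #4, #5}: crew travel cost 48 + fixed 23 = 71.
Compare {#1, #3}: crew travel cost 64 + fixed 10 = 74.
All other subsets cost ≥ 69. Minimum total cost: 66.

66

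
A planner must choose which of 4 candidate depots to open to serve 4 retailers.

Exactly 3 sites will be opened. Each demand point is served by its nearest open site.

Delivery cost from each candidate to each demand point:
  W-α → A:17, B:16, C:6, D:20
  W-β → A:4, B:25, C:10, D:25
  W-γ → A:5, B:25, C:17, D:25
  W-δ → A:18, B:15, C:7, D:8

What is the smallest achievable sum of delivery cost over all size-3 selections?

33

Open {W-α, W-β, W-δ}.
  A→W-β 4, B→W-δ 15, C→W-α 6, D→W-δ 8  ⇒ total 33.
Compare {W-α, W-γ, W-δ}: total 34.
Compare {W-β, W-γ, W-δ}: total 34.
No size-3 selection does better; minimum is 33.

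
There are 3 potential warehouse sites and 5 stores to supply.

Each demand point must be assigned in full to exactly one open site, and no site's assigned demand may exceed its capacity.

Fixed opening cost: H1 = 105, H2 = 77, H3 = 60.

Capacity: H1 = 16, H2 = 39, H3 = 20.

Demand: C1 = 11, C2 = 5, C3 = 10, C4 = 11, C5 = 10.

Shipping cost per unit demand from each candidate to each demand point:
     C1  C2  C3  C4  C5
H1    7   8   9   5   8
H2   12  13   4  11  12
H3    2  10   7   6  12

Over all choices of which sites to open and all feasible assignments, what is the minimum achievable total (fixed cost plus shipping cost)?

Open {H2, H3}; cheapest assignment that respects the capacities:
  H2 (cap 39, load 31): C3, C4, C5 — cost 10×4 + 11×11 + 10×12 = 281
  H3 (cap 20, load 16): C1, C2 — cost 11×2 + 5×10 = 72
  Shipping 353, fixed 137 → total 490.
  Any other capacity-feasible assignment to {H2, H3} ships for at least 353.
Compare {H1, H2, H3}: its best feasible assignment gives total 519.
Compare {H1, H2}: its best feasible assignment gives total 569.
Every other set of open sites that can feasibly serve all demand totals ≥ 519 even under its best assignment. Minimum: 490.

490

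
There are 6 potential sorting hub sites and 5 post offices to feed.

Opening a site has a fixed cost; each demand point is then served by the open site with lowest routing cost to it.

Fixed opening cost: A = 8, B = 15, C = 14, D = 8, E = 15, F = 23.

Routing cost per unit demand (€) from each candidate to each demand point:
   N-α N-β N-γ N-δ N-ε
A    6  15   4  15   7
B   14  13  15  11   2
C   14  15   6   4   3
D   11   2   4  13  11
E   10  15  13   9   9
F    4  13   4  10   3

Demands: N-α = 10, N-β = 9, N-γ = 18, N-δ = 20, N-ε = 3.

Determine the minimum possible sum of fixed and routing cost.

Open {C, D, F}: assign each demand point to its cheapest open site.
  N-α→F 10×4=40, N-β→D 9×2=18, N-γ→D 18×4=72, N-δ→C 20×4=80, N-ε→C 3×3=9
  routing cost 219, fixed 45 → total 264.
Compare {A, C, D}: routing cost 239 + fixed 30 = 269.
Compare {A, C, D, F}: routing cost 219 + fixed 53 = 272.
Compare {B, C, D, F}: routing cost 216 + fixed 60 = 276.
All other subsets cost ≥ 269. Minimum total cost: 264.

264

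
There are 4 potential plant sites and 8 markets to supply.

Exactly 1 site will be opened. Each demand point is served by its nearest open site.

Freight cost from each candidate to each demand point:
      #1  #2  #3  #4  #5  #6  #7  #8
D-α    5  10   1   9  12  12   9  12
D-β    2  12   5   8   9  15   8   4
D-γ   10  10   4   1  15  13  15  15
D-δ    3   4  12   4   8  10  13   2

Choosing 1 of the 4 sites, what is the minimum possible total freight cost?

56

Open {D-δ}.
  #1→D-δ 3, #2→D-δ 4, #3→D-δ 12, #4→D-δ 4, #5→D-δ 8, #6→D-δ 10, #7→D-δ 13, #8→D-δ 2  ⇒ total 56.
Compare {D-β}: total 63.
Compare {D-α}: total 70.
No size-1 selection does better; minimum is 56.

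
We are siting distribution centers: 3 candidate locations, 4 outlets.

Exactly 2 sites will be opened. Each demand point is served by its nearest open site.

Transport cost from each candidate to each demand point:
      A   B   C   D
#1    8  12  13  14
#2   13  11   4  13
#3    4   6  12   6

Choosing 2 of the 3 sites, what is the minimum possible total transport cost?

20

Open {#2, #3}.
  A→#3 4, B→#3 6, C→#2 4, D→#3 6  ⇒ total 20.
Compare {#1, #3}: total 28.
Compare {#1, #2}: total 36.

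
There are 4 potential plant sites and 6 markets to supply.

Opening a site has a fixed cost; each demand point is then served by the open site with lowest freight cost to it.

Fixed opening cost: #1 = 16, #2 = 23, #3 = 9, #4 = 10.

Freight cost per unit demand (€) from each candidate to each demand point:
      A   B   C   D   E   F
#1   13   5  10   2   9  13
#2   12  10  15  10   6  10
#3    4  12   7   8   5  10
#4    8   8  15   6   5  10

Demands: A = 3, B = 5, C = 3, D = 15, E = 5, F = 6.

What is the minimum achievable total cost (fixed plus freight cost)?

Open {#1, #3}: assign each demand point to its cheapest open site.
  A→#3 3×4=12, B→#1 5×5=25, C→#3 3×7=21, D→#1 15×2=30, E→#3 5×5=25, F→#3 6×10=60
  freight cost 173, fixed 25 → total 198.
Compare {#1, #3, #4}: freight cost 173 + fixed 35 = 208.
Compare {#1, #4}: freight cost 194 + fixed 26 = 220.
Compare {#1, #2, #3}: freight cost 173 + fixed 48 = 221.
All other subsets cost ≥ 208. Minimum total cost: 198.

198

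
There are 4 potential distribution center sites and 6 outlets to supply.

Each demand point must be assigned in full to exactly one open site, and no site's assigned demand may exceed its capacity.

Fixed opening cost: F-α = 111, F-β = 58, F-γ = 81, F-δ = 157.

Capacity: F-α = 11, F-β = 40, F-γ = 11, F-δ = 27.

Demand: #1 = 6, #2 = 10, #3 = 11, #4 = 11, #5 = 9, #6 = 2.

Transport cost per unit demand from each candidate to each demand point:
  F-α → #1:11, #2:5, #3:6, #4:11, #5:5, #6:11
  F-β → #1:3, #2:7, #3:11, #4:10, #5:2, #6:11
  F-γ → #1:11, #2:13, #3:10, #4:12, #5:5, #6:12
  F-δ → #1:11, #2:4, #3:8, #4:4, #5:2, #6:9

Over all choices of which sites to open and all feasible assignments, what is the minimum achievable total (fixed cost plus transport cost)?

471

Open {F-β, F-δ}; cheapest assignment that respects the capacities:
  F-β (cap 40, load 25): #1, #2, #5 — cost 6×3 + 10×7 + 9×2 = 106
  F-δ (cap 27, load 24): #3, #4, #6 — cost 11×8 + 11×4 + 2×9 = 150
  Shipping 256, fixed 215 → total 471.
  Any other capacity-feasible assignment to {F-β, F-δ} ships for at least 256.
Compare {F-α, F-β}: its best feasible assignment gives total 473.
Compare {F-β, F-γ}: its best feasible assignment gives total 487.
Every other set of open sites that can feasibly serve all demand totals ≥ 473 even under its best assignment. Minimum: 471.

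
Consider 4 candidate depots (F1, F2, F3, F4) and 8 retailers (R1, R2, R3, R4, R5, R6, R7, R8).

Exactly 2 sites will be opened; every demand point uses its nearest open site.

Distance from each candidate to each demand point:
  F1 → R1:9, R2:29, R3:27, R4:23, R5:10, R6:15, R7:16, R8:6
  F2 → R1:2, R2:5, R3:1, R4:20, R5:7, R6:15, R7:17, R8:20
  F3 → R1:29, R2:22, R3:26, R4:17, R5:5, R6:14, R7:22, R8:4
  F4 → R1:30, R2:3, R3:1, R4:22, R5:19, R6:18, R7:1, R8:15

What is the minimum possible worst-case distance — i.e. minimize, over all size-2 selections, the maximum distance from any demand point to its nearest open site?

Open {F2, F3}.
  Farthest demand point is R4 at distance 17 (to F3); all others are ≤ 17.
With {F1, F2} the worst case is 20.
With {F2, F4} the worst case is 20.
No size-2 selection achieves below 17.

17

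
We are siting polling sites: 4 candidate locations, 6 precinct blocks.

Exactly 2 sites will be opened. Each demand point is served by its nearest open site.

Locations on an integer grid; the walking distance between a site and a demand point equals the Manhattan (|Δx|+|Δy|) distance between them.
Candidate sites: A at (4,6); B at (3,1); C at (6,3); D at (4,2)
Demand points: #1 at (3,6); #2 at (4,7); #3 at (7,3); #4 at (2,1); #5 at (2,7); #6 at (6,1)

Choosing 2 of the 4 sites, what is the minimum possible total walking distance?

Open {A, C}.
  #1→A 1, #2→A 1, #3→C 1, #4→C 6, #5→A 3, #6→C 2  ⇒ total 14.
Compare {A, B}: total 15.
Compare {A, D}: total 15.
No size-2 selection does better; minimum is 14.

14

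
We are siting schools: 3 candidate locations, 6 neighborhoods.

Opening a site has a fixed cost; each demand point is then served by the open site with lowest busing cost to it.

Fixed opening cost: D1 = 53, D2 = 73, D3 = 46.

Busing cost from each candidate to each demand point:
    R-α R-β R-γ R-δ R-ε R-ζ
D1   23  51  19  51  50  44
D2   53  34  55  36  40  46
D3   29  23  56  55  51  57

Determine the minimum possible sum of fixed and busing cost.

291

Open {D1}: assign each demand point to its cheapest open site.
  R-α→D1 23, R-β→D1 51, R-γ→D1 19, R-δ→D1 51, R-ε→D1 50, R-ζ→D1 44
  busing cost 238, fixed 53 → total 291.
Compare {D1, D3}: busing cost 210 + fixed 99 = 309.
Compare {D3}: busing cost 271 + fixed 46 = 317.
Compare {D1, D2}: busing cost 196 + fixed 126 = 322.
All other subsets cost ≥ 309. Minimum total cost: 291.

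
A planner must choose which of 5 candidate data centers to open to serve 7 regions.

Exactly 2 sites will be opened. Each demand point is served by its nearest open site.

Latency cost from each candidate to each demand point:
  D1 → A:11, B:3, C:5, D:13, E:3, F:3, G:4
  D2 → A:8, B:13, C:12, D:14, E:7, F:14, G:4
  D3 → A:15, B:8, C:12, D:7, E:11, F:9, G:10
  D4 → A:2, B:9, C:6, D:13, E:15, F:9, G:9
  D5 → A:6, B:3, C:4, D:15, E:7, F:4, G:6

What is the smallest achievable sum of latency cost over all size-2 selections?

33

Open {D1, D4}.
  A→D4 2, B→D1 3, C→D1 5, D→D1 13, E→D1 3, F→D1 3, G→D1 4  ⇒ total 33.
Compare {D1, D3}: total 36.
Compare {D1, D5}: total 36.
No size-2 selection does better; minimum is 33.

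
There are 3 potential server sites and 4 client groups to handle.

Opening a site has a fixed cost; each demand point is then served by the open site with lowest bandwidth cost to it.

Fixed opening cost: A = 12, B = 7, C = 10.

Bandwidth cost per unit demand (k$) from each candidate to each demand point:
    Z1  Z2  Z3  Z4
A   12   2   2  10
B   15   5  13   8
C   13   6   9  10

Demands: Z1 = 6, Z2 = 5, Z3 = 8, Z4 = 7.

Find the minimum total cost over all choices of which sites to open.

Open {A, B}: assign each demand point to its cheapest open site.
  Z1→A 6×12=72, Z2→A 5×2=10, Z3→A 8×2=16, Z4→B 7×8=56
  bandwidth cost 154, fixed 19 → total 173.
Compare {A}: bandwidth cost 168 + fixed 12 = 180.
Compare {A, B, C}: bandwidth cost 154 + fixed 29 = 183.
Compare {A, C}: bandwidth cost 168 + fixed 22 = 190.
All other subsets cost ≥ 180. Minimum total cost: 173.

173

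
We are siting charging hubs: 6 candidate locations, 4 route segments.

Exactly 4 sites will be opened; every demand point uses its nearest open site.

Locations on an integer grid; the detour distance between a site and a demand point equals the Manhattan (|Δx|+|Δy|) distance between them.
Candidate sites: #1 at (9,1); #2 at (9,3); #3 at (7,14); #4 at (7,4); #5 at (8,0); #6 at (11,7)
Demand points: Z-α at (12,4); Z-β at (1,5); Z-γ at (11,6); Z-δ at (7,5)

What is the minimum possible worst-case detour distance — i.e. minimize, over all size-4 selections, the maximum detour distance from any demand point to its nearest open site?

Open {#1, #2, #3, #4}.
  Farthest demand point is Z-β at detour distance 7 (to #4); all others are ≤ 7.
With {#1, #2, #4, #5} the worst case is 7.
With {#1, #2, #4, #6} the worst case is 7.
No size-4 selection achieves below 7.

7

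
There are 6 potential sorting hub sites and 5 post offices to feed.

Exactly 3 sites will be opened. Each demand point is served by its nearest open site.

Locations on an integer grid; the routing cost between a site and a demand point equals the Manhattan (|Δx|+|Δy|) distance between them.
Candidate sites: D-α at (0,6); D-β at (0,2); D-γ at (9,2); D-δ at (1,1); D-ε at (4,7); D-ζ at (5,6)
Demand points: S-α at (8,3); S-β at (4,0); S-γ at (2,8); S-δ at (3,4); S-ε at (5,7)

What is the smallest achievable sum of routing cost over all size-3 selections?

14

Open {D-γ, D-δ, D-ε}.
  S-α→D-γ 2, S-β→D-δ 4, S-γ→D-ε 3, S-δ→D-ε 4, S-ε→D-ε 1  ⇒ total 14.
Compare {D-β, D-γ, D-ε}: total 16.
Compare {D-γ, D-δ, D-ζ}: total 16.
No size-3 selection does better; minimum is 14.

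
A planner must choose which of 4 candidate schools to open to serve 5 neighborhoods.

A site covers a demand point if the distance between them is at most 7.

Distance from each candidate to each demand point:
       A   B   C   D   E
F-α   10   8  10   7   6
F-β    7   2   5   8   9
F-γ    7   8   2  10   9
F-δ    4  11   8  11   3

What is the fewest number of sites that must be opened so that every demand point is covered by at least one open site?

Coverage sets (demand points within 7 of each site):
  F-α: {D, E}
  F-β: {A, B, C}
  F-γ: {A, C}
  F-δ: {A, E}
No single site covers all 5 demand points.
But {F-α, F-β} covers everything, so the minimum is 2.

2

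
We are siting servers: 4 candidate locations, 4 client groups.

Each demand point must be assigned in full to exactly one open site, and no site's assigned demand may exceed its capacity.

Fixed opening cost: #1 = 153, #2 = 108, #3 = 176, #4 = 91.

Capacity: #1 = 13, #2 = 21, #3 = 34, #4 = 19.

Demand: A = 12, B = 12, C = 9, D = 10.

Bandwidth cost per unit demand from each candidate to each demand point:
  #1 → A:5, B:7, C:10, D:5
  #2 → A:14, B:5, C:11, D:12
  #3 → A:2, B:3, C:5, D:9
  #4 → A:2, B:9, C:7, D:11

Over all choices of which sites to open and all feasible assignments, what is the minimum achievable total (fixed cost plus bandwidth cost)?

Open {#3, #4}; cheapest assignment that respects the capacities:
  #3 (cap 34, load 31): B, C, D — cost 12×3 + 9×5 + 10×9 = 171
  #4 (cap 19, load 12): A — cost 12×2 = 24
  Shipping 195, fixed 267 → total 462.
  Any other capacity-feasible assignment to {#3, #4} ships for at least 195.
Compare {#1, #3}: its best feasible assignment gives total 484.
Compare {#2, #3}: its best feasible assignment gives total 503.
Every other set of open sites that can feasibly serve all demand totals ≥ 484 even under its best assignment. Minimum: 462.

462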